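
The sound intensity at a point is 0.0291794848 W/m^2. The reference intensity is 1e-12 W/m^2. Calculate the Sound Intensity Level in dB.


Given values:
  I = 0.0291794848 W/m^2
  I_ref = 1e-12 W/m^2
Formula: SIL = 10 * log10(I / I_ref)
Compute ratio: I / I_ref = 29179484800
Compute log10: log10(29179484800) = 10.465078
Multiply: SIL = 10 * 10.465078 = 104.65

104.65 dB


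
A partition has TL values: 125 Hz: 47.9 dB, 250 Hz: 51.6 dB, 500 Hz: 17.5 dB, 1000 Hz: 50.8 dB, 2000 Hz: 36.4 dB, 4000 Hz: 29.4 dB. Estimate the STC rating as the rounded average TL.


Given TL values at each frequency:
  125 Hz: 47.9 dB
  250 Hz: 51.6 dB
  500 Hz: 17.5 dB
  1000 Hz: 50.8 dB
  2000 Hz: 36.4 dB
  4000 Hz: 29.4 dB
Formula: STC ~ round(average of TL values)
Sum = 47.9 + 51.6 + 17.5 + 50.8 + 36.4 + 29.4 = 233.6
Average = 233.6 / 6 = 38.93
Rounded: 39

39


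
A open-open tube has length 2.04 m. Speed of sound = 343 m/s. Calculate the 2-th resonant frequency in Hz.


Given values:
  Tube type: open-open, L = 2.04 m, c = 343 m/s, n = 2
Formula: f_n = n * c / (2 * L)
Compute 2 * L = 2 * 2.04 = 4.08
f = 2 * 343 / 4.08
f = 168.14

168.14 Hz


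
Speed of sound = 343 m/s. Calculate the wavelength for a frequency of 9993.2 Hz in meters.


Given values:
  c = 343 m/s, f = 9993.2 Hz
Formula: lambda = c / f
lambda = 343 / 9993.2
lambda = 0.0343

0.0343 m


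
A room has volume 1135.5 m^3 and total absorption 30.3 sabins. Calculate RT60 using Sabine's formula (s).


Given values:
  V = 1135.5 m^3
  A = 30.3 sabins
Formula: RT60 = 0.161 * V / A
Numerator: 0.161 * 1135.5 = 182.8155
RT60 = 182.8155 / 30.3 = 6.034

6.034 s


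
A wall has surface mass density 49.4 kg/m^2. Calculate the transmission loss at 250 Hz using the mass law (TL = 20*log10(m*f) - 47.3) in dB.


Given values:
  m = 49.4 kg/m^2, f = 250 Hz
Formula: TL = 20 * log10(m * f) - 47.3
Compute m * f = 49.4 * 250 = 12350.0
Compute log10(12350.0) = 4.091667
Compute 20 * 4.091667 = 81.8333
TL = 81.8333 - 47.3 = 34.53

34.53 dB


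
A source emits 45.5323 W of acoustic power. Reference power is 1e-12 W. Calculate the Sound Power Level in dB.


Given values:
  W = 45.5323 W
  W_ref = 1e-12 W
Formula: SWL = 10 * log10(W / W_ref)
Compute ratio: W / W_ref = 45532300000000
Compute log10: log10(45532300000000) = 13.65832
Multiply: SWL = 10 * 13.65832 = 136.58

136.58 dB


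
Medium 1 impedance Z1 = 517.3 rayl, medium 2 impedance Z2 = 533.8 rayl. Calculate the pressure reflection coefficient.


Given values:
  Z1 = 517.3 rayl, Z2 = 533.8 rayl
Formula: R = (Z2 - Z1) / (Z2 + Z1)
Numerator: Z2 - Z1 = 533.8 - 517.3 = 16.5
Denominator: Z2 + Z1 = 533.8 + 517.3 = 1051.1
R = 16.5 / 1051.1 = 0.0157

0.0157


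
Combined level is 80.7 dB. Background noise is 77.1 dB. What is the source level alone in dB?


Given values:
  L_total = 80.7 dB, L_bg = 77.1 dB
Formula: L_source = 10 * log10(10^(L_total/10) - 10^(L_bg/10))
Convert to linear:
  10^(80.7/10) = 117489755.494
  10^(77.1/10) = 51286138.3991
Difference: 117489755.494 - 51286138.3991 = 66203617.0949
L_source = 10 * log10(66203617.0949) = 78.21

78.21 dB


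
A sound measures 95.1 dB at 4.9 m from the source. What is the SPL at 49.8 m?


Given values:
  SPL1 = 95.1 dB, r1 = 4.9 m, r2 = 49.8 m
Formula: SPL2 = SPL1 - 20 * log10(r2 / r1)
Compute ratio: r2 / r1 = 49.8 / 4.9 = 10.1633
Compute log10: log10(10.1633) = 1.007035
Compute drop: 20 * 1.007035 = 20.1407
SPL2 = 95.1 - 20.1407 = 74.96

74.96 dB


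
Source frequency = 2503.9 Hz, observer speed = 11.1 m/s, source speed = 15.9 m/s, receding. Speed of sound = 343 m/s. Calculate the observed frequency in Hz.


Given values:
  f_s = 2503.9 Hz, v_o = 11.1 m/s, v_s = 15.9 m/s
  Direction: receding
Formula: f_o = f_s * (c - v_o) / (c + v_s)
Numerator: c - v_o = 343 - 11.1 = 331.9
Denominator: c + v_s = 343 + 15.9 = 358.9
f_o = 2503.9 * 331.9 / 358.9 = 2315.53

2315.53 Hz


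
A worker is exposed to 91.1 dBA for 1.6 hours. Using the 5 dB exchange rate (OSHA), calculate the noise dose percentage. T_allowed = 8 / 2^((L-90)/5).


Given values:
  L = 91.1 dBA, T = 1.6 hours
Formula: T_allowed = 8 / 2^((L - 90) / 5)
Compute exponent: (91.1 - 90) / 5 = 0.22
Compute 2^(0.22) = 1.164734
T_allowed = 8 / 1.164734 = 6.868521 hours
Dose = (T / T_allowed) * 100
Dose = (1.6 / 6.868521) * 100 = 23.29

23.29 %


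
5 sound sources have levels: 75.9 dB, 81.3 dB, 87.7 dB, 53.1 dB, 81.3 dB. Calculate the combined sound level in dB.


Formula: L_total = 10 * log10( sum(10^(Li/10)) )
  Source 1: 10^(75.9/10) = 38904514.4994
  Source 2: 10^(81.3/10) = 134896288.2592
  Source 3: 10^(87.7/10) = 588843655.3556
  Source 4: 10^(53.1/10) = 204173.7945
  Source 5: 10^(81.3/10) = 134896288.2592
Sum of linear values = 897744920.1679
L_total = 10 * log10(897744920.1679) = 89.53

89.53 dB


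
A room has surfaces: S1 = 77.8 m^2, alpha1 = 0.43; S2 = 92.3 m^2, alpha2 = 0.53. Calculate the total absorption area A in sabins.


Given surfaces:
  Surface 1: 77.8 * 0.43 = 33.454
  Surface 2: 92.3 * 0.53 = 48.919
Formula: A = sum(Si * alpha_i)
A = 33.454 + 48.919
A = 82.37

82.37 sabins


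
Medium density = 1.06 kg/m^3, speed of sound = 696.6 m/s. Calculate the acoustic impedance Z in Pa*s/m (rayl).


Given values:
  rho = 1.06 kg/m^3
  c = 696.6 m/s
Formula: Z = rho * c
Z = 1.06 * 696.6
Z = 738.4

738.4 rayl


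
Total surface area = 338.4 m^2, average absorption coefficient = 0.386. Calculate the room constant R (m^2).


Given values:
  S = 338.4 m^2, alpha = 0.386
Formula: R = S * alpha / (1 - alpha)
Numerator: 338.4 * 0.386 = 130.6224
Denominator: 1 - 0.386 = 0.614
R = 130.6224 / 0.614 = 212.74

212.74 m^2


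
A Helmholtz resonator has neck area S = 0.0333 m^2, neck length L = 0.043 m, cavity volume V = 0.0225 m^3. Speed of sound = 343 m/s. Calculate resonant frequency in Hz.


Given values:
  S = 0.0333 m^2, L = 0.043 m, V = 0.0225 m^3, c = 343 m/s
Formula: f = (c / (2*pi)) * sqrt(S / (V * L))
Compute V * L = 0.0225 * 0.043 = 0.0009675
Compute S / (V * L) = 0.0333 / 0.0009675 = 34.4186
Compute sqrt(34.4186) = 5.866737
Compute c / (2*pi) = 343 / 6.283185 = 54.590148
f = 54.590148 * 5.866737 = 320.27

320.27 Hz


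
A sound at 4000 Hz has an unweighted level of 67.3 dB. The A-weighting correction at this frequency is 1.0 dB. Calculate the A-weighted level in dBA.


Given values:
  SPL = 67.3 dB
  A-weighting at 4000 Hz = 1.0 dB
Formula: L_A = SPL + A_weight
L_A = 67.3 + (1.0)
L_A = 68.3

68.3 dBA


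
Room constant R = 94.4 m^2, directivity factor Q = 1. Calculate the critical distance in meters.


Given values:
  R = 94.4 m^2, Q = 1
Formula: d_c = 0.141 * sqrt(Q * R)
Compute Q * R = 1 * 94.4 = 94.4
Compute sqrt(94.4) = 9.716
d_c = 0.141 * 9.716 = 1.37

1.37 m


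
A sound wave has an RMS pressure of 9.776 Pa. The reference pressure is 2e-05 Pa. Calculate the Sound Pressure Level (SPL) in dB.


Given values:
  p = 9.776 Pa
  p_ref = 2e-05 Pa
Formula: SPL = 20 * log10(p / p_ref)
Compute ratio: p / p_ref = 9.776 / 2e-05 = 488800
Compute log10: log10(488800) = 5.689131
Multiply: SPL = 20 * 5.689131 = 113.78

113.78 dB


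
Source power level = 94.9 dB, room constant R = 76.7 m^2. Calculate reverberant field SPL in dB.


Given values:
  Lw = 94.9 dB, R = 76.7 m^2
Formula: SPL = Lw + 10 * log10(4 / R)
Compute 4 / R = 4 / 76.7 = 0.052151
Compute 10 * log10(0.052151) = -12.8274
SPL = 94.9 + (-12.8274) = 82.07

82.07 dB


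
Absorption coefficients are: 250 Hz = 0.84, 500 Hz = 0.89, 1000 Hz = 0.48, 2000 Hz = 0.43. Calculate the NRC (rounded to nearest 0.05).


Given values:
  a_250 = 0.84, a_500 = 0.89
  a_1000 = 0.48, a_2000 = 0.43
Formula: NRC = (a250 + a500 + a1000 + a2000) / 4
Sum = 0.84 + 0.89 + 0.48 + 0.43 = 2.64
NRC = 2.64 / 4 = 0.66
Rounded to nearest 0.05: 0.65

0.65


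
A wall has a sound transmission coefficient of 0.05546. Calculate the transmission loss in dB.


Given values:
  tau = 0.05546
Formula: TL = 10 * log10(1 / tau)
Compute 1 / tau = 1 / 0.05546 = 18.031
Compute log10(18.031) = 1.25602
TL = 10 * 1.25602 = 12.56

12.56 dB


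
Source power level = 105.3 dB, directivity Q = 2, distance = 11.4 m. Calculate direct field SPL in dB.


Given values:
  Lw = 105.3 dB, Q = 2, r = 11.4 m
Formula: SPL = Lw + 10 * log10(Q / (4 * pi * r^2))
Compute 4 * pi * r^2 = 4 * pi * 11.4^2 = 1633.1255
Compute Q / denom = 2 / 1633.1255 = 0.00122465
Compute 10 * log10(0.00122465) = -29.1199
SPL = 105.3 + (-29.1199) = 76.18

76.18 dB


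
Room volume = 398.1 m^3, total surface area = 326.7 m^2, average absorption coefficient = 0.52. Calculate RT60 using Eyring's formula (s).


Given values:
  V = 398.1 m^3, S = 326.7 m^2, alpha = 0.52
Formula: RT60 = 0.161 * V / (-S * ln(1 - alpha))
Compute ln(1 - 0.52) = ln(0.48) = -0.733969
Denominator: -326.7 * -0.733969 = 239.7877
Numerator: 0.161 * 398.1 = 64.0941
RT60 = 64.0941 / 239.7877 = 0.267

0.267 s


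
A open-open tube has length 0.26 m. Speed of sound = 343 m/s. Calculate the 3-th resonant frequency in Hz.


Given values:
  Tube type: open-open, L = 0.26 m, c = 343 m/s, n = 3
Formula: f_n = n * c / (2 * L)
Compute 2 * L = 2 * 0.26 = 0.52
f = 3 * 343 / 0.52
f = 1978.85

1978.85 Hz


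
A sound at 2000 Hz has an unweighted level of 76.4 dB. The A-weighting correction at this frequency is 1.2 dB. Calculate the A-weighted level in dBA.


Given values:
  SPL = 76.4 dB
  A-weighting at 2000 Hz = 1.2 dB
Formula: L_A = SPL + A_weight
L_A = 76.4 + (1.2)
L_A = 77.6

77.6 dBA


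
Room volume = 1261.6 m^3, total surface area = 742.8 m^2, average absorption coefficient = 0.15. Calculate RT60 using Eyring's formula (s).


Given values:
  V = 1261.6 m^3, S = 742.8 m^2, alpha = 0.15
Formula: RT60 = 0.161 * V / (-S * ln(1 - alpha))
Compute ln(1 - 0.15) = ln(0.85) = -0.162519
Denominator: -742.8 * -0.162519 = 120.7191
Numerator: 0.161 * 1261.6 = 203.1176
RT60 = 203.1176 / 120.7191 = 1.683

1.683 s


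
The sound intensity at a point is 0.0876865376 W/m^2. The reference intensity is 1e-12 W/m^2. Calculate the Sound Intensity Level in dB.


Given values:
  I = 0.0876865376 W/m^2
  I_ref = 1e-12 W/m^2
Formula: SIL = 10 * log10(I / I_ref)
Compute ratio: I / I_ref = 87686537600
Compute log10: log10(87686537600) = 10.942933
Multiply: SIL = 10 * 10.942933 = 109.43

109.43 dB


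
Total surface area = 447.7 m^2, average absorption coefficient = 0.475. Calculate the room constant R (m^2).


Given values:
  S = 447.7 m^2, alpha = 0.475
Formula: R = S * alpha / (1 - alpha)
Numerator: 447.7 * 0.475 = 212.6575
Denominator: 1 - 0.475 = 0.525
R = 212.6575 / 0.525 = 405.06

405.06 m^2


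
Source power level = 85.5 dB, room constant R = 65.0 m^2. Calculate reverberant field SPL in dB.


Given values:
  Lw = 85.5 dB, R = 65.0 m^2
Formula: SPL = Lw + 10 * log10(4 / R)
Compute 4 / R = 4 / 65.0 = 0.061538
Compute 10 * log10(0.061538) = -12.1086
SPL = 85.5 + (-12.1086) = 73.39

73.39 dB


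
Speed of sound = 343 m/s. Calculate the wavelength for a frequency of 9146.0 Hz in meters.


Given values:
  c = 343 m/s, f = 9146.0 Hz
Formula: lambda = c / f
lambda = 343 / 9146.0
lambda = 0.0375

0.0375 m


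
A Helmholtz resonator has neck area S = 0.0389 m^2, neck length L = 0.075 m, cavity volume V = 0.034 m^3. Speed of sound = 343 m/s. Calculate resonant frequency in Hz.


Given values:
  S = 0.0389 m^2, L = 0.075 m, V = 0.034 m^3, c = 343 m/s
Formula: f = (c / (2*pi)) * sqrt(S / (V * L))
Compute V * L = 0.034 * 0.075 = 0.00255
Compute S / (V * L) = 0.0389 / 0.00255 = 15.2549
Compute sqrt(15.2549) = 3.905752
Compute c / (2*pi) = 343 / 6.283185 = 54.590148
f = 54.590148 * 3.905752 = 213.22

213.22 Hz


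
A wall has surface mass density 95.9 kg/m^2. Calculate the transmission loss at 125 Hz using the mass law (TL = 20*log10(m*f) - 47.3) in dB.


Given values:
  m = 95.9 kg/m^2, f = 125 Hz
Formula: TL = 20 * log10(m * f) - 47.3
Compute m * f = 95.9 * 125 = 11987.5
Compute log10(11987.5) = 4.078729
Compute 20 * 4.078729 = 81.5746
TL = 81.5746 - 47.3 = 34.27

34.27 dB


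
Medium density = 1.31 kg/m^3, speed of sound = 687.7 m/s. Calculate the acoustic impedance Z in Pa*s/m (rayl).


Given values:
  rho = 1.31 kg/m^3
  c = 687.7 m/s
Formula: Z = rho * c
Z = 1.31 * 687.7
Z = 900.89

900.89 rayl


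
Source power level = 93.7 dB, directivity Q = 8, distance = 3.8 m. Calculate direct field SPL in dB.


Given values:
  Lw = 93.7 dB, Q = 8, r = 3.8 m
Formula: SPL = Lw + 10 * log10(Q / (4 * pi * r^2))
Compute 4 * pi * r^2 = 4 * pi * 3.8^2 = 181.4584
Compute Q / denom = 8 / 181.4584 = 0.04408724
Compute 10 * log10(0.04408724) = -13.5569
SPL = 93.7 + (-13.5569) = 80.14

80.14 dB


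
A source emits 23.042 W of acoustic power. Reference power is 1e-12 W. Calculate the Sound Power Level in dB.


Given values:
  W = 23.042 W
  W_ref = 1e-12 W
Formula: SWL = 10 * log10(W / W_ref)
Compute ratio: W / W_ref = 23042000000000
Compute log10: log10(23042000000000) = 13.36252
Multiply: SWL = 10 * 13.36252 = 133.63

133.63 dB


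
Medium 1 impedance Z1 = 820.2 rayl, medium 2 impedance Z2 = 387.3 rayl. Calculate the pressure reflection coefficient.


Given values:
  Z1 = 820.2 rayl, Z2 = 387.3 rayl
Formula: R = (Z2 - Z1) / (Z2 + Z1)
Numerator: Z2 - Z1 = 387.3 - 820.2 = -432.9
Denominator: Z2 + Z1 = 387.3 + 820.2 = 1207.5
R = -432.9 / 1207.5 = -0.3585

-0.3585


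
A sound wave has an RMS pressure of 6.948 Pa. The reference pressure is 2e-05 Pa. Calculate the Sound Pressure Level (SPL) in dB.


Given values:
  p = 6.948 Pa
  p_ref = 2e-05 Pa
Formula: SPL = 20 * log10(p / p_ref)
Compute ratio: p / p_ref = 6.948 / 2e-05 = 347400
Compute log10: log10(347400) = 5.54083
Multiply: SPL = 20 * 5.54083 = 110.82

110.82 dB


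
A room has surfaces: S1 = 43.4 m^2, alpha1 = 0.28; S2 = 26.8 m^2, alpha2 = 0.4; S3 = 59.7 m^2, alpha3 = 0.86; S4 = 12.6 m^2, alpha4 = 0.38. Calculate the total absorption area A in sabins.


Given surfaces:
  Surface 1: 43.4 * 0.28 = 12.152
  Surface 2: 26.8 * 0.4 = 10.72
  Surface 3: 59.7 * 0.86 = 51.342
  Surface 4: 12.6 * 0.38 = 4.788
Formula: A = sum(Si * alpha_i)
A = 12.152 + 10.72 + 51.342 + 4.788
A = 79.0

79.0 sabins


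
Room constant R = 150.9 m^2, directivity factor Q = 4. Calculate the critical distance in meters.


Given values:
  R = 150.9 m^2, Q = 4
Formula: d_c = 0.141 * sqrt(Q * R)
Compute Q * R = 4 * 150.9 = 603.6
Compute sqrt(603.6) = 24.5683
d_c = 0.141 * 24.5683 = 3.464

3.464 m


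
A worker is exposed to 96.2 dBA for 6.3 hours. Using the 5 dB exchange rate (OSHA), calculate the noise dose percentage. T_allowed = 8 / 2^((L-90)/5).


Given values:
  L = 96.2 dBA, T = 6.3 hours
Formula: T_allowed = 8 / 2^((L - 90) / 5)
Compute exponent: (96.2 - 90) / 5 = 1.24
Compute 2^(1.24) = 2.361985
T_allowed = 8 / 2.361985 = 3.386982 hours
Dose = (T / T_allowed) * 100
Dose = (6.3 / 3.386982) * 100 = 186.01

186.01 %


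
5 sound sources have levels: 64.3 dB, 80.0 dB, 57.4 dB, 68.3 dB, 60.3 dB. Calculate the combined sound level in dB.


Formula: L_total = 10 * log10( sum(10^(Li/10)) )
  Source 1: 10^(64.3/10) = 2691534.8039
  Source 2: 10^(80.0/10) = 100000000.0
  Source 3: 10^(57.4/10) = 549540.8739
  Source 4: 10^(68.3/10) = 6760829.7539
  Source 5: 10^(60.3/10) = 1071519.3052
Sum of linear values = 111073424.7369
L_total = 10 * log10(111073424.7369) = 80.46

80.46 dB


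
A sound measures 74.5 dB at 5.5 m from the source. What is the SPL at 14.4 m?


Given values:
  SPL1 = 74.5 dB, r1 = 5.5 m, r2 = 14.4 m
Formula: SPL2 = SPL1 - 20 * log10(r2 / r1)
Compute ratio: r2 / r1 = 14.4 / 5.5 = 2.6182
Compute log10: log10(2.6182) = 0.418003
Compute drop: 20 * 0.418003 = 8.3601
SPL2 = 74.5 - 8.3601 = 66.14

66.14 dB


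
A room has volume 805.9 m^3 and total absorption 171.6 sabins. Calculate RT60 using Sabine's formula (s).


Given values:
  V = 805.9 m^3
  A = 171.6 sabins
Formula: RT60 = 0.161 * V / A
Numerator: 0.161 * 805.9 = 129.7499
RT60 = 129.7499 / 171.6 = 0.756

0.756 s


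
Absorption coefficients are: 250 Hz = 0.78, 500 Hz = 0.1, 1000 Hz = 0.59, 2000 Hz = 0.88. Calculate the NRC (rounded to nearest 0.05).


Given values:
  a_250 = 0.78, a_500 = 0.1
  a_1000 = 0.59, a_2000 = 0.88
Formula: NRC = (a250 + a500 + a1000 + a2000) / 4
Sum = 0.78 + 0.1 + 0.59 + 0.88 = 2.35
NRC = 2.35 / 4 = 0.5875
Rounded to nearest 0.05: 0.6

0.6


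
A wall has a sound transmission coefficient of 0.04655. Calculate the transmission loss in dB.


Given values:
  tau = 0.04655
Formula: TL = 10 * log10(1 / tau)
Compute 1 / tau = 1 / 0.04655 = 21.4823
Compute log10(21.4823) = 1.332081
TL = 10 * 1.332081 = 13.32

13.32 dB


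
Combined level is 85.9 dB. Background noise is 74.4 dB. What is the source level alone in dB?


Given values:
  L_total = 85.9 dB, L_bg = 74.4 dB
Formula: L_source = 10 * log10(10^(L_total/10) - 10^(L_bg/10))
Convert to linear:
  10^(85.9/10) = 389045144.9943
  10^(74.4/10) = 27542287.0334
Difference: 389045144.9943 - 27542287.0334 = 361502857.9609
L_source = 10 * log10(361502857.9609) = 85.58

85.58 dB


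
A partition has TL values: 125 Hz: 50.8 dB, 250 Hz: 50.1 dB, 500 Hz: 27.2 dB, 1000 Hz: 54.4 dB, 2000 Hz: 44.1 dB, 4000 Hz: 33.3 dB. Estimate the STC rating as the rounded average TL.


Given TL values at each frequency:
  125 Hz: 50.8 dB
  250 Hz: 50.1 dB
  500 Hz: 27.2 dB
  1000 Hz: 54.4 dB
  2000 Hz: 44.1 dB
  4000 Hz: 33.3 dB
Formula: STC ~ round(average of TL values)
Sum = 50.8 + 50.1 + 27.2 + 54.4 + 44.1 + 33.3 = 259.9
Average = 259.9 / 6 = 43.32
Rounded: 43

43


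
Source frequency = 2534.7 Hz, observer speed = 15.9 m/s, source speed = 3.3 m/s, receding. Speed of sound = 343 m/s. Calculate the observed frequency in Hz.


Given values:
  f_s = 2534.7 Hz, v_o = 15.9 m/s, v_s = 3.3 m/s
  Direction: receding
Formula: f_o = f_s * (c - v_o) / (c + v_s)
Numerator: c - v_o = 343 - 15.9 = 327.1
Denominator: c + v_s = 343 + 3.3 = 346.3
f_o = 2534.7 * 327.1 / 346.3 = 2394.17

2394.17 Hz


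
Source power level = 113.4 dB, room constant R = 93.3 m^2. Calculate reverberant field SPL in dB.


Given values:
  Lw = 113.4 dB, R = 93.3 m^2
Formula: SPL = Lw + 10 * log10(4 / R)
Compute 4 / R = 4 / 93.3 = 0.042872
Compute 10 * log10(0.042872) = -13.6783
SPL = 113.4 + (-13.6783) = 99.72

99.72 dB


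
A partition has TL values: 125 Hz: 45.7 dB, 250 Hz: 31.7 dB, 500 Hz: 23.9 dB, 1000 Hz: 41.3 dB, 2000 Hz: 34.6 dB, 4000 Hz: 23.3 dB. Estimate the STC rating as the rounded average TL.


Given TL values at each frequency:
  125 Hz: 45.7 dB
  250 Hz: 31.7 dB
  500 Hz: 23.9 dB
  1000 Hz: 41.3 dB
  2000 Hz: 34.6 dB
  4000 Hz: 23.3 dB
Formula: STC ~ round(average of TL values)
Sum = 45.7 + 31.7 + 23.9 + 41.3 + 34.6 + 23.3 = 200.5
Average = 200.5 / 6 = 33.42
Rounded: 33

33


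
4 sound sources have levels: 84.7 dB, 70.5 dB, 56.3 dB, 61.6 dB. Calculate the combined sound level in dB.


Formula: L_total = 10 * log10( sum(10^(Li/10)) )
  Source 1: 10^(84.7/10) = 295120922.6666
  Source 2: 10^(70.5/10) = 11220184.543
  Source 3: 10^(56.3/10) = 426579.5188
  Source 4: 10^(61.6/10) = 1445439.7707
Sum of linear values = 308213126.4991
L_total = 10 * log10(308213126.4991) = 84.89

84.89 dB


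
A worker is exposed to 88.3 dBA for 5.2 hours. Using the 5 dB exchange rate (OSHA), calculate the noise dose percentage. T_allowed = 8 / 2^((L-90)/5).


Given values:
  L = 88.3 dBA, T = 5.2 hours
Formula: T_allowed = 8 / 2^((L - 90) / 5)
Compute exponent: (88.3 - 90) / 5 = -0.34
Compute 2^(-0.34) = 0.790041
T_allowed = 8 / 0.790041 = 10.126057 hours
Dose = (T / T_allowed) * 100
Dose = (5.2 / 10.126057) * 100 = 51.35

51.35 %


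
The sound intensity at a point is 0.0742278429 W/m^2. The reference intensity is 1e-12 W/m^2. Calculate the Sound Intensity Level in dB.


Given values:
  I = 0.0742278429 W/m^2
  I_ref = 1e-12 W/m^2
Formula: SIL = 10 * log10(I / I_ref)
Compute ratio: I / I_ref = 74227842900
Compute log10: log10(74227842900) = 10.870567
Multiply: SIL = 10 * 10.870567 = 108.71

108.71 dB


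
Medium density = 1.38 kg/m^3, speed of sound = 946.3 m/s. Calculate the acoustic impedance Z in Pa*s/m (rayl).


Given values:
  rho = 1.38 kg/m^3
  c = 946.3 m/s
Formula: Z = rho * c
Z = 1.38 * 946.3
Z = 1305.89

1305.89 rayl


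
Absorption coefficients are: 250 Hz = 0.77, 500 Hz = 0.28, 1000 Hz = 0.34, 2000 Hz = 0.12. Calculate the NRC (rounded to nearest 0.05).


Given values:
  a_250 = 0.77, a_500 = 0.28
  a_1000 = 0.34, a_2000 = 0.12
Formula: NRC = (a250 + a500 + a1000 + a2000) / 4
Sum = 0.77 + 0.28 + 0.34 + 0.12 = 1.51
NRC = 1.51 / 4 = 0.3775
Rounded to nearest 0.05: 0.4

0.4


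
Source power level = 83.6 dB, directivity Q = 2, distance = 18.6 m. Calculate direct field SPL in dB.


Given values:
  Lw = 83.6 dB, Q = 2, r = 18.6 m
Formula: SPL = Lw + 10 * log10(Q / (4 * pi * r^2))
Compute 4 * pi * r^2 = 4 * pi * 18.6^2 = 4347.4616
Compute Q / denom = 2 / 4347.4616 = 0.00046004
Compute 10 * log10(0.00046004) = -33.372
SPL = 83.6 + (-33.372) = 50.23

50.23 dB


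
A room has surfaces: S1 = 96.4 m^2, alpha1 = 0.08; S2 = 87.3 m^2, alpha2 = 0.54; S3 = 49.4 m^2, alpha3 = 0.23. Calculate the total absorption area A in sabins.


Given surfaces:
  Surface 1: 96.4 * 0.08 = 7.712
  Surface 2: 87.3 * 0.54 = 47.142
  Surface 3: 49.4 * 0.23 = 11.362
Formula: A = sum(Si * alpha_i)
A = 7.712 + 47.142 + 11.362
A = 66.22

66.22 sabins


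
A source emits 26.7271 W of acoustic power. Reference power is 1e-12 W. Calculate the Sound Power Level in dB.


Given values:
  W = 26.7271 W
  W_ref = 1e-12 W
Formula: SWL = 10 * log10(W / W_ref)
Compute ratio: W / W_ref = 26727100000000
Compute log10: log10(26727100000000) = 13.426952
Multiply: SWL = 10 * 13.426952 = 134.27

134.27 dB


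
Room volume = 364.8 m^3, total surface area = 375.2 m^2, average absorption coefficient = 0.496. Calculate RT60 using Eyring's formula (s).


Given values:
  V = 364.8 m^3, S = 375.2 m^2, alpha = 0.496
Formula: RT60 = 0.161 * V / (-S * ln(1 - alpha))
Compute ln(1 - 0.496) = ln(0.504) = -0.685179
Denominator: -375.2 * -0.685179 = 257.0792
Numerator: 0.161 * 364.8 = 58.7328
RT60 = 58.7328 / 257.0792 = 0.228

0.228 s


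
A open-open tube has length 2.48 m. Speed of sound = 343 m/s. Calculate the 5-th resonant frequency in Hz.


Given values:
  Tube type: open-open, L = 2.48 m, c = 343 m/s, n = 5
Formula: f_n = n * c / (2 * L)
Compute 2 * L = 2 * 2.48 = 4.96
f = 5 * 343 / 4.96
f = 345.77

345.77 Hz


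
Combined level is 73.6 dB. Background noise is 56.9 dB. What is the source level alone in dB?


Given values:
  L_total = 73.6 dB, L_bg = 56.9 dB
Formula: L_source = 10 * log10(10^(L_total/10) - 10^(L_bg/10))
Convert to linear:
  10^(73.6/10) = 22908676.5277
  10^(56.9/10) = 489778.8194
Difference: 22908676.5277 - 489778.8194 = 22418897.7083
L_source = 10 * log10(22418897.7083) = 73.51

73.51 dB


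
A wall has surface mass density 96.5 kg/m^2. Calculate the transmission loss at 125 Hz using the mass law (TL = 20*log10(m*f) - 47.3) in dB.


Given values:
  m = 96.5 kg/m^2, f = 125 Hz
Formula: TL = 20 * log10(m * f) - 47.3
Compute m * f = 96.5 * 125 = 12062.5
Compute log10(12062.5) = 4.081437
Compute 20 * 4.081437 = 81.6287
TL = 81.6287 - 47.3 = 34.33

34.33 dB


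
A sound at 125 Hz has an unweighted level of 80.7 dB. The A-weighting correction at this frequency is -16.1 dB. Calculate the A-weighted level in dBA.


Given values:
  SPL = 80.7 dB
  A-weighting at 125 Hz = -16.1 dB
Formula: L_A = SPL + A_weight
L_A = 80.7 + (-16.1)
L_A = 64.6

64.6 dBA


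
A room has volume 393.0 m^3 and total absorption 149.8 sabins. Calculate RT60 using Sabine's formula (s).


Given values:
  V = 393.0 m^3
  A = 149.8 sabins
Formula: RT60 = 0.161 * V / A
Numerator: 0.161 * 393.0 = 63.273
RT60 = 63.273 / 149.8 = 0.422

0.422 s


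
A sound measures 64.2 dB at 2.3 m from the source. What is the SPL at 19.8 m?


Given values:
  SPL1 = 64.2 dB, r1 = 2.3 m, r2 = 19.8 m
Formula: SPL2 = SPL1 - 20 * log10(r2 / r1)
Compute ratio: r2 / r1 = 19.8 / 2.3 = 8.6087
Compute log10: log10(8.6087) = 0.934938
Compute drop: 20 * 0.934938 = 18.6988
SPL2 = 64.2 - 18.6988 = 45.5

45.5 dB


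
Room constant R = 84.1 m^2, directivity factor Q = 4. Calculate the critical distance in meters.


Given values:
  R = 84.1 m^2, Q = 4
Formula: d_c = 0.141 * sqrt(Q * R)
Compute Q * R = 4 * 84.1 = 336.4
Compute sqrt(336.4) = 18.3412
d_c = 0.141 * 18.3412 = 2.586

2.586 m


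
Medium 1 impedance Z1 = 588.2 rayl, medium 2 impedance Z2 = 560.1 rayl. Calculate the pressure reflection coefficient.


Given values:
  Z1 = 588.2 rayl, Z2 = 560.1 rayl
Formula: R = (Z2 - Z1) / (Z2 + Z1)
Numerator: Z2 - Z1 = 560.1 - 588.2 = -28.1
Denominator: Z2 + Z1 = 560.1 + 588.2 = 1148.3
R = -28.1 / 1148.3 = -0.0245

-0.0245


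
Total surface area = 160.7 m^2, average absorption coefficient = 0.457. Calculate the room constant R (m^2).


Given values:
  S = 160.7 m^2, alpha = 0.457
Formula: R = S * alpha / (1 - alpha)
Numerator: 160.7 * 0.457 = 73.4399
Denominator: 1 - 0.457 = 0.543
R = 73.4399 / 0.543 = 135.25

135.25 m^2


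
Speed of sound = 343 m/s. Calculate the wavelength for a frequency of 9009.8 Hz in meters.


Given values:
  c = 343 m/s, f = 9009.8 Hz
Formula: lambda = c / f
lambda = 343 / 9009.8
lambda = 0.0381

0.0381 m


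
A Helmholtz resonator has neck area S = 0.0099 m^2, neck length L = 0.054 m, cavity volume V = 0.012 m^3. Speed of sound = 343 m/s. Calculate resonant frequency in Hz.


Given values:
  S = 0.0099 m^2, L = 0.054 m, V = 0.012 m^3, c = 343 m/s
Formula: f = (c / (2*pi)) * sqrt(S / (V * L))
Compute V * L = 0.012 * 0.054 = 0.000648
Compute S / (V * L) = 0.0099 / 0.000648 = 15.2778
Compute sqrt(15.2778) = 3.908683
Compute c / (2*pi) = 343 / 6.283185 = 54.590148
f = 54.590148 * 3.908683 = 213.38

213.38 Hz


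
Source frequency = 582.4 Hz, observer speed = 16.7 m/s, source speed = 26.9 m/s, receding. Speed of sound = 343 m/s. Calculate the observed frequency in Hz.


Given values:
  f_s = 582.4 Hz, v_o = 16.7 m/s, v_s = 26.9 m/s
  Direction: receding
Formula: f_o = f_s * (c - v_o) / (c + v_s)
Numerator: c - v_o = 343 - 16.7 = 326.3
Denominator: c + v_s = 343 + 26.9 = 369.9
f_o = 582.4 * 326.3 / 369.9 = 513.75

513.75 Hz


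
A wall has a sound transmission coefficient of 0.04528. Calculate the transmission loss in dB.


Given values:
  tau = 0.04528
Formula: TL = 10 * log10(1 / tau)
Compute 1 / tau = 1 / 0.04528 = 22.0848
Compute log10(22.0848) = 1.344093
TL = 10 * 1.344093 = 13.44

13.44 dB


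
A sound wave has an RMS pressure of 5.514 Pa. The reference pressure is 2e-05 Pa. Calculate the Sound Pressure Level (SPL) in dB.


Given values:
  p = 5.514 Pa
  p_ref = 2e-05 Pa
Formula: SPL = 20 * log10(p / p_ref)
Compute ratio: p / p_ref = 5.514 / 2e-05 = 275700
Compute log10: log10(275700) = 5.440437
Multiply: SPL = 20 * 5.440437 = 108.81

108.81 dB


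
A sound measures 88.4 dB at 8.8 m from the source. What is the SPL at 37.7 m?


Given values:
  SPL1 = 88.4 dB, r1 = 8.8 m, r2 = 37.7 m
Formula: SPL2 = SPL1 - 20 * log10(r2 / r1)
Compute ratio: r2 / r1 = 37.7 / 8.8 = 4.2841
Compute log10: log10(4.2841) = 0.63186
Compute drop: 20 * 0.63186 = 12.6372
SPL2 = 88.4 - 12.6372 = 75.76

75.76 dB


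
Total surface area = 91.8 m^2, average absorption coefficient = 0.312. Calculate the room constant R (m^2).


Given values:
  S = 91.8 m^2, alpha = 0.312
Formula: R = S * alpha / (1 - alpha)
Numerator: 91.8 * 0.312 = 28.6416
Denominator: 1 - 0.312 = 0.688
R = 28.6416 / 0.688 = 41.63

41.63 m^2


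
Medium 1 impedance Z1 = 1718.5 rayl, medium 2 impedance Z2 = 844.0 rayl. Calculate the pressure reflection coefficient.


Given values:
  Z1 = 1718.5 rayl, Z2 = 844.0 rayl
Formula: R = (Z2 - Z1) / (Z2 + Z1)
Numerator: Z2 - Z1 = 844.0 - 1718.5 = -874.5
Denominator: Z2 + Z1 = 844.0 + 1718.5 = 2562.5
R = -874.5 / 2562.5 = -0.3413

-0.3413


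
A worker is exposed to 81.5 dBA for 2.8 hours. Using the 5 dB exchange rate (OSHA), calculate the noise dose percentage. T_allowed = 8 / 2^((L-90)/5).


Given values:
  L = 81.5 dBA, T = 2.8 hours
Formula: T_allowed = 8 / 2^((L - 90) / 5)
Compute exponent: (81.5 - 90) / 5 = -1.7
Compute 2^(-1.7) = 0.307786
T_allowed = 8 / 0.307786 = 25.992085 hours
Dose = (T / T_allowed) * 100
Dose = (2.8 / 25.992085) * 100 = 10.77

10.77 %


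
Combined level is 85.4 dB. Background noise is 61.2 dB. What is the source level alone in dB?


Given values:
  L_total = 85.4 dB, L_bg = 61.2 dB
Formula: L_source = 10 * log10(10^(L_total/10) - 10^(L_bg/10))
Convert to linear:
  10^(85.4/10) = 346736850.4525
  10^(61.2/10) = 1318256.7386
Difference: 346736850.4525 - 1318256.7386 = 345418593.7139
L_source = 10 * log10(345418593.7139) = 85.38

85.38 dB


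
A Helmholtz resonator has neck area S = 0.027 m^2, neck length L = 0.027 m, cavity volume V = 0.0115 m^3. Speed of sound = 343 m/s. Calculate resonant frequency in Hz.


Given values:
  S = 0.027 m^2, L = 0.027 m, V = 0.0115 m^3, c = 343 m/s
Formula: f = (c / (2*pi)) * sqrt(S / (V * L))
Compute V * L = 0.0115 * 0.027 = 0.0003105
Compute S / (V * L) = 0.027 / 0.0003105 = 86.9565
Compute sqrt(86.9565) = 9.325047
Compute c / (2*pi) = 343 / 6.283185 = 54.590148
f = 54.590148 * 9.325047 = 509.06

509.06 Hz


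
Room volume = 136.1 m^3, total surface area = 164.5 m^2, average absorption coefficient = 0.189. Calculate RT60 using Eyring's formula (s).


Given values:
  V = 136.1 m^3, S = 164.5 m^2, alpha = 0.189
Formula: RT60 = 0.161 * V / (-S * ln(1 - alpha))
Compute ln(1 - 0.189) = ln(0.811) = -0.209487
Denominator: -164.5 * -0.209487 = 34.4606
Numerator: 0.161 * 136.1 = 21.9121
RT60 = 21.9121 / 34.4606 = 0.636

0.636 s


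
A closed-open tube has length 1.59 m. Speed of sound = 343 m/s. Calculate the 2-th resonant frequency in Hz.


Given values:
  Tube type: closed-open, L = 1.59 m, c = 343 m/s, n = 2
Formula: f_n = (2n - 1) * c / (4 * L)
Compute 2n - 1 = 2*2 - 1 = 3
Compute 4 * L = 4 * 1.59 = 6.36
f = 3 * 343 / 6.36
f = 161.79

161.79 Hz


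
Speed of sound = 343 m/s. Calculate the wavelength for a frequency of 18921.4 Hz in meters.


Given values:
  c = 343 m/s, f = 18921.4 Hz
Formula: lambda = c / f
lambda = 343 / 18921.4
lambda = 0.0181

0.0181 m


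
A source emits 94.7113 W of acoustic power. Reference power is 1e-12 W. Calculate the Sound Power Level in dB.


Given values:
  W = 94.7113 W
  W_ref = 1e-12 W
Formula: SWL = 10 * log10(W / W_ref)
Compute ratio: W / W_ref = 94711300000000
Compute log10: log10(94711300000000) = 13.976402
Multiply: SWL = 10 * 13.976402 = 139.76

139.76 dB


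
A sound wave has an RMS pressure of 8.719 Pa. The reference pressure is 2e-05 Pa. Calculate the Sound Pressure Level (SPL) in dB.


Given values:
  p = 8.719 Pa
  p_ref = 2e-05 Pa
Formula: SPL = 20 * log10(p / p_ref)
Compute ratio: p / p_ref = 8.719 / 2e-05 = 435950
Compute log10: log10(435950) = 5.639437
Multiply: SPL = 20 * 5.639437 = 112.79

112.79 dB


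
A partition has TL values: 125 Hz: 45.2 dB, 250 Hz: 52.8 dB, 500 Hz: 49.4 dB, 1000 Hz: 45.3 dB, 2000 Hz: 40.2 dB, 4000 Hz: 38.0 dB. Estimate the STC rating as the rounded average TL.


Given TL values at each frequency:
  125 Hz: 45.2 dB
  250 Hz: 52.8 dB
  500 Hz: 49.4 dB
  1000 Hz: 45.3 dB
  2000 Hz: 40.2 dB
  4000 Hz: 38.0 dB
Formula: STC ~ round(average of TL values)
Sum = 45.2 + 52.8 + 49.4 + 45.3 + 40.2 + 38.0 = 270.9
Average = 270.9 / 6 = 45.15
Rounded: 45

45


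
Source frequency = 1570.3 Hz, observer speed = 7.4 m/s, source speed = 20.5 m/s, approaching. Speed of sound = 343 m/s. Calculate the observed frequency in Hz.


Given values:
  f_s = 1570.3 Hz, v_o = 7.4 m/s, v_s = 20.5 m/s
  Direction: approaching
Formula: f_o = f_s * (c + v_o) / (c - v_s)
Numerator: c + v_o = 343 + 7.4 = 350.4
Denominator: c - v_s = 343 - 20.5 = 322.5
f_o = 1570.3 * 350.4 / 322.5 = 1706.15

1706.15 Hz


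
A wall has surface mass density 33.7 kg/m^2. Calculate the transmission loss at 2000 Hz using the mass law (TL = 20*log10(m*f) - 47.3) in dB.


Given values:
  m = 33.7 kg/m^2, f = 2000 Hz
Formula: TL = 20 * log10(m * f) - 47.3
Compute m * f = 33.7 * 2000 = 67400.0
Compute log10(67400.0) = 4.82866
Compute 20 * 4.82866 = 96.5732
TL = 96.5732 - 47.3 = 49.27

49.27 dB


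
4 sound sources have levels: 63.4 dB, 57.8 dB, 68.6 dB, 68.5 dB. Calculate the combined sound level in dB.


Formula: L_total = 10 * log10( sum(10^(Li/10)) )
  Source 1: 10^(63.4/10) = 2187761.6239
  Source 2: 10^(57.8/10) = 602559.5861
  Source 3: 10^(68.6/10) = 7244359.6007
  Source 4: 10^(68.5/10) = 7079457.8438
Sum of linear values = 17114138.6545
L_total = 10 * log10(17114138.6545) = 72.33

72.33 dB


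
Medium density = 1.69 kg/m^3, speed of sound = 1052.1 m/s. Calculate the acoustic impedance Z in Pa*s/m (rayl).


Given values:
  rho = 1.69 kg/m^3
  c = 1052.1 m/s
Formula: Z = rho * c
Z = 1.69 * 1052.1
Z = 1778.05

1778.05 rayl


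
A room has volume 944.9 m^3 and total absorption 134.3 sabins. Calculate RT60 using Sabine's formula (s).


Given values:
  V = 944.9 m^3
  A = 134.3 sabins
Formula: RT60 = 0.161 * V / A
Numerator: 0.161 * 944.9 = 152.1289
RT60 = 152.1289 / 134.3 = 1.133

1.133 s


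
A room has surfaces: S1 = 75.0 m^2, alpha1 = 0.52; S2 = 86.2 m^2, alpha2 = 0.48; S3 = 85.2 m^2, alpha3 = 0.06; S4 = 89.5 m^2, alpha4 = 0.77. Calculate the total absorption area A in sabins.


Given surfaces:
  Surface 1: 75.0 * 0.52 = 39.0
  Surface 2: 86.2 * 0.48 = 41.376
  Surface 3: 85.2 * 0.06 = 5.112
  Surface 4: 89.5 * 0.77 = 68.915
Formula: A = sum(Si * alpha_i)
A = 39.0 + 41.376 + 5.112 + 68.915
A = 154.4

154.4 sabins


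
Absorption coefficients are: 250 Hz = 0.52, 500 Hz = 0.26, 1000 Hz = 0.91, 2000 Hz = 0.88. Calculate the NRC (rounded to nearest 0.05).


Given values:
  a_250 = 0.52, a_500 = 0.26
  a_1000 = 0.91, a_2000 = 0.88
Formula: NRC = (a250 + a500 + a1000 + a2000) / 4
Sum = 0.52 + 0.26 + 0.91 + 0.88 = 2.57
NRC = 2.57 / 4 = 0.6425
Rounded to nearest 0.05: 0.65

0.65


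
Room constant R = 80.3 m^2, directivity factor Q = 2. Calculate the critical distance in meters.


Given values:
  R = 80.3 m^2, Q = 2
Formula: d_c = 0.141 * sqrt(Q * R)
Compute Q * R = 2 * 80.3 = 160.6
Compute sqrt(160.6) = 12.6728
d_c = 0.141 * 12.6728 = 1.787

1.787 m


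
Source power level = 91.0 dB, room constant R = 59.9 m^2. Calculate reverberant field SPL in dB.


Given values:
  Lw = 91.0 dB, R = 59.9 m^2
Formula: SPL = Lw + 10 * log10(4 / R)
Compute 4 / R = 4 / 59.9 = 0.066778
Compute 10 * log10(0.066778) = -11.7537
SPL = 91.0 + (-11.7537) = 79.25

79.25 dB


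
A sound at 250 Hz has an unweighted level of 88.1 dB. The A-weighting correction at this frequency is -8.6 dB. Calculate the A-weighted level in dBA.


Given values:
  SPL = 88.1 dB
  A-weighting at 250 Hz = -8.6 dB
Formula: L_A = SPL + A_weight
L_A = 88.1 + (-8.6)
L_A = 79.5

79.5 dBA


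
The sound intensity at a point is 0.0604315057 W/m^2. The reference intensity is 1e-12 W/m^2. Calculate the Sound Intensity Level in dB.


Given values:
  I = 0.0604315057 W/m^2
  I_ref = 1e-12 W/m^2
Formula: SIL = 10 * log10(I / I_ref)
Compute ratio: I / I_ref = 60431505700
Compute log10: log10(60431505700) = 10.781263
Multiply: SIL = 10 * 10.781263 = 107.81

107.81 dB


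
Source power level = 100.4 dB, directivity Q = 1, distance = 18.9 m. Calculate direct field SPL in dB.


Given values:
  Lw = 100.4 dB, Q = 1, r = 18.9 m
Formula: SPL = Lw + 10 * log10(Q / (4 * pi * r^2))
Compute 4 * pi * r^2 = 4 * pi * 18.9^2 = 4488.8332
Compute Q / denom = 1 / 4488.8332 = 0.00022278
Compute 10 * log10(0.00022278) = -36.5212
SPL = 100.4 + (-36.5212) = 63.88

63.88 dB


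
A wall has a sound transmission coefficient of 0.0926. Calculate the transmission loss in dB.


Given values:
  tau = 0.0926
Formula: TL = 10 * log10(1 / tau)
Compute 1 / tau = 1 / 0.0926 = 10.7991
Compute log10(10.7991) = 1.033388
TL = 10 * 1.033388 = 10.33

10.33 dB


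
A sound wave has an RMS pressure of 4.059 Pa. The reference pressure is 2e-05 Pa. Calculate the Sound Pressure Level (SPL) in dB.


Given values:
  p = 4.059 Pa
  p_ref = 2e-05 Pa
Formula: SPL = 20 * log10(p / p_ref)
Compute ratio: p / p_ref = 4.059 / 2e-05 = 202950
Compute log10: log10(202950) = 5.307389
Multiply: SPL = 20 * 5.307389 = 106.15

106.15 dB


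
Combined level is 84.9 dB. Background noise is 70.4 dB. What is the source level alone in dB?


Given values:
  L_total = 84.9 dB, L_bg = 70.4 dB
Formula: L_source = 10 * log10(10^(L_total/10) - 10^(L_bg/10))
Convert to linear:
  10^(84.9/10) = 309029543.2514
  10^(70.4/10) = 10964781.9614
Difference: 309029543.2514 - 10964781.9614 = 298064761.29
L_source = 10 * log10(298064761.29) = 84.74

84.74 dB


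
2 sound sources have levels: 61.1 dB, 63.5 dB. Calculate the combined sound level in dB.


Formula: L_total = 10 * log10( sum(10^(Li/10)) )
  Source 1: 10^(61.1/10) = 1288249.5517
  Source 2: 10^(63.5/10) = 2238721.1386
Sum of linear values = 3526970.6903
L_total = 10 * log10(3526970.6903) = 65.47

65.47 dB


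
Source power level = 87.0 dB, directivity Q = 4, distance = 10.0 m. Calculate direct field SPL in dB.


Given values:
  Lw = 87.0 dB, Q = 4, r = 10.0 m
Formula: SPL = Lw + 10 * log10(Q / (4 * pi * r^2))
Compute 4 * pi * r^2 = 4 * pi * 10.0^2 = 1256.6371
Compute Q / denom = 4 / 1256.6371 = 0.0031831
Compute 10 * log10(0.0031831) = -24.9715
SPL = 87.0 + (-24.9715) = 62.03

62.03 dB


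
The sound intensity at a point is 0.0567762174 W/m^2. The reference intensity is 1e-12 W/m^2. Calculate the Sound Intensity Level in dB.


Given values:
  I = 0.0567762174 W/m^2
  I_ref = 1e-12 W/m^2
Formula: SIL = 10 * log10(I / I_ref)
Compute ratio: I / I_ref = 56776217400
Compute log10: log10(56776217400) = 10.754166
Multiply: SIL = 10 * 10.754166 = 107.54

107.54 dB


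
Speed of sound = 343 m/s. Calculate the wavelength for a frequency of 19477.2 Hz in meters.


Given values:
  c = 343 m/s, f = 19477.2 Hz
Formula: lambda = c / f
lambda = 343 / 19477.2
lambda = 0.0176

0.0176 m


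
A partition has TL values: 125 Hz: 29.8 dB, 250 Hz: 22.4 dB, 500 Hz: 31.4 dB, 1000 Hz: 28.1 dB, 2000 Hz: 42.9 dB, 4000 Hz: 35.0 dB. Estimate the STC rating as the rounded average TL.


Given TL values at each frequency:
  125 Hz: 29.8 dB
  250 Hz: 22.4 dB
  500 Hz: 31.4 dB
  1000 Hz: 28.1 dB
  2000 Hz: 42.9 dB
  4000 Hz: 35.0 dB
Formula: STC ~ round(average of TL values)
Sum = 29.8 + 22.4 + 31.4 + 28.1 + 42.9 + 35.0 = 189.6
Average = 189.6 / 6 = 31.6
Rounded: 32

32


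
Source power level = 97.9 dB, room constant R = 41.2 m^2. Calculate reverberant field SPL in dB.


Given values:
  Lw = 97.9 dB, R = 41.2 m^2
Formula: SPL = Lw + 10 * log10(4 / R)
Compute 4 / R = 4 / 41.2 = 0.097087
Compute 10 * log10(0.097087) = -10.1284
SPL = 97.9 + (-10.1284) = 87.77

87.77 dB


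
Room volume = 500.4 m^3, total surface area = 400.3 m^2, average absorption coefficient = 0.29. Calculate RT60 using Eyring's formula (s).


Given values:
  V = 500.4 m^3, S = 400.3 m^2, alpha = 0.29
Formula: RT60 = 0.161 * V / (-S * ln(1 - alpha))
Compute ln(1 - 0.29) = ln(0.71) = -0.34249
Denominator: -400.3 * -0.34249 = 137.0987
Numerator: 0.161 * 500.4 = 80.5644
RT60 = 80.5644 / 137.0987 = 0.588

0.588 s


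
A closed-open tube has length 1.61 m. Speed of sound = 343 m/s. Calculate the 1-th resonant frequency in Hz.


Given values:
  Tube type: closed-open, L = 1.61 m, c = 343 m/s, n = 1
Formula: f_n = (2n - 1) * c / (4 * L)
Compute 2n - 1 = 2*1 - 1 = 1
Compute 4 * L = 4 * 1.61 = 6.44
f = 1 * 343 / 6.44
f = 53.26

53.26 Hz


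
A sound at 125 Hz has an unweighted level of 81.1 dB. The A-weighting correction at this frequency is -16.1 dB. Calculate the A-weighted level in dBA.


Given values:
  SPL = 81.1 dB
  A-weighting at 125 Hz = -16.1 dB
Formula: L_A = SPL + A_weight
L_A = 81.1 + (-16.1)
L_A = 65.0

65.0 dBA


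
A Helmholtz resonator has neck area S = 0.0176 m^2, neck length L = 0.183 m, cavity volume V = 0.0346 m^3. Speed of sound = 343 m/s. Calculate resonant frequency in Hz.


Given values:
  S = 0.0176 m^2, L = 0.183 m, V = 0.0346 m^3, c = 343 m/s
Formula: f = (c / (2*pi)) * sqrt(S / (V * L))
Compute V * L = 0.0346 * 0.183 = 0.0063318
Compute S / (V * L) = 0.0176 / 0.0063318 = 2.7796
Compute sqrt(2.7796) = 1.667213
Compute c / (2*pi) = 343 / 6.283185 = 54.590148
f = 54.590148 * 1.667213 = 91.01

91.01 Hz
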